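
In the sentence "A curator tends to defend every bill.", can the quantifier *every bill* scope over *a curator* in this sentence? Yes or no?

The matrix predicate is a raising verb, whose infinitival complement is not a scope island — *every bill* can QR into the matrix clause.
With no island boundary between them, the object can take inverse scope over the subject via ordinary QR within the clause.
The sentence is scopally ambiguous between *a curator* > *every bill* and *every bill* > *a curator*.

Yes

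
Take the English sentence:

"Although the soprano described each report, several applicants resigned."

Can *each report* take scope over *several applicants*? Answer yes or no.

Structurally, *each report* is inside the adjunct clause *although the soprano described each report*.
Scope out of an adjunct clause is unavailable: QR respects the adjunct-island constraint.
*each report* > *several applicants* would require crossing that boundary, which is illicit.

No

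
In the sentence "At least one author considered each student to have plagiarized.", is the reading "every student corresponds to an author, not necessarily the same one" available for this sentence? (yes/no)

That reading corresponds to *each student* > *at least one author*.
The ECM infinitive is scope-transparent — *each student* is free to raise above *at least one author*.
No island intervenes, so both surface and inverse scope are derivable.

Yes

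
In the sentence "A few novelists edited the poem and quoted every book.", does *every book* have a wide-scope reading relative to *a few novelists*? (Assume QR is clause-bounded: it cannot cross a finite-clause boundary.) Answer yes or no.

*every book* sits inside one conjunct of the coordinate structure (*quoted every book*).
Coordinate structures are islands for non-across-the-board movement, QR included.
*every book* is confined to the island and cannot take scope over *a few novelists*.

No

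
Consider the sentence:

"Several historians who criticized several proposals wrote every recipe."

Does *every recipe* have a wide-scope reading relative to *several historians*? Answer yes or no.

Yes

*every recipe* sits in the matrix clause, not in the relative clause on *several historians*.
QR within a single clause is free, so the lower quantifier may take scope over the higher one.
The sentence is scopally ambiguous between *several historians* > *every recipe* and *every recipe* > *several historians*.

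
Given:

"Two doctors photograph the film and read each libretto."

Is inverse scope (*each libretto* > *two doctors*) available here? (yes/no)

*each libretto* occurs within one conjunct of the coordinate structure (*read each libretto*).
Coordinate structures are islands for non-across-the-board movement, QR included.
There is no licit LF on which *each libretto* c-commands *two doctors*.

No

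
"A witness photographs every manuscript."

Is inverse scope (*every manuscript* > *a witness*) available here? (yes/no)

*every manuscript* is the matrix object and *a witness* the matrix subject; the two are clausemates.
Ordinary QR to a clause-peripheral position gives the wide-scope LF for the lower DP.

Yes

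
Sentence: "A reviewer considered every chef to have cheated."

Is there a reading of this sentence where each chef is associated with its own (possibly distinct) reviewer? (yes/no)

Yes

That reading corresponds to *every chef* > *a reviewer*.
*every chef* is the subject of an ECM infinitive — the infinitival complement of an ECM verb is not a scope island, so *every chef* can raise into the matrix clause.
No island intervenes, so both surface and inverse scope are derivable.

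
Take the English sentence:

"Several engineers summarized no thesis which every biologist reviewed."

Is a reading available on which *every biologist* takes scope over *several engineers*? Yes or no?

No

The target quantifier *every biologist* is part of the relative clause *which every biologist reviewed* modifying *no thesis*.
Relative clauses block scope extraction: QR cannot target a position outside the modified NP.
*every biologist* > *several engineers* would require crossing that boundary, which is illicit.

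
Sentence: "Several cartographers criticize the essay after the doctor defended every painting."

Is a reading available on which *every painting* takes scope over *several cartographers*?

*every painting* occurs within the adjunct clause *after the doctor defended every painting*.
Adjuncts are opaque for quantifier raising; a quantifier in an adjunct stays inside it.
*every painting* is confined to the island and cannot take scope over *several cartographers*.

No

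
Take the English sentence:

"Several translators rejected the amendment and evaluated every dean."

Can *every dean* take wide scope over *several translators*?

Structurally, *every dean* is inside one conjunct of the coordinate structure (*evaluated every dean*).
Coordinate structures are islands for non-across-the-board movement, QR included.
*every dean* is confined to the island and cannot take scope over *several translators*.

No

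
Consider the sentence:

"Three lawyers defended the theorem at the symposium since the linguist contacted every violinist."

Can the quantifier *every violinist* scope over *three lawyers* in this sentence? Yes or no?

No

The target quantifier *every violinist* is part of the adjunct clause *since the linguist contacted every violinist*.
Adverbial clauses are not L-marked, so they are barriers for QR — the quantifier cannot escape the adjunct.
*every violinist* is confined to the island and cannot take scope over *three lawyers*.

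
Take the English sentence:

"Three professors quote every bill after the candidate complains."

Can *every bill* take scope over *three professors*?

Although there is an adjunct clause, *every bill* is in the main clause, not inside the adjunct.
Ordinary QR to a clause-peripheral position gives the wide-scope LF for the lower DP.

Yes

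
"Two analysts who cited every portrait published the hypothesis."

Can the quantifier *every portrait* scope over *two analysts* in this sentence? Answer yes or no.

No

The target quantifier *every portrait* is part of the relative clause *who cited every portrait*.
Relative clauses are scope islands: a quantifier cannot QR out of a relative clause to take scope in the matrix clause.
Hence only narrow scope for *every portrait* (under *two analysts*) survives.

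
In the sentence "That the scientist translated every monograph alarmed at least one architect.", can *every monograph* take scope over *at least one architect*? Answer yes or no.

No

*every monograph* sits inside the sentential subject *that the scientist translated every monograph*.
Sentential subjects are islands: a quantifier inside the subject clause cannot raise over the matrix predicate.
There is no licit LF on which *every monograph* c-commands *at least one architect*.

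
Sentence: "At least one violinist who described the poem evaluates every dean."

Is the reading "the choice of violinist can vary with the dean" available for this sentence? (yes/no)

Yes

This is the *every dean* > *at least one violinist* reading.
Although the sentence contains a relative clause (*who described the poem*), *every dean* is outside it, in the matrix VP.
QR within a single clause is free, so the lower quantifier may take scope over the higher one.
The sentence is scopally ambiguous between *at least one violinist* > *every dean* and *every dean* > *at least one violinist*.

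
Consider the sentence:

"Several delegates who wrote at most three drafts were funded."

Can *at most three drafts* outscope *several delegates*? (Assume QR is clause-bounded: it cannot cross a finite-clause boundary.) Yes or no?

*at most three drafts* occurs within the relative clause *who wrote at most three drafts*.
Relative clauses are scope islands: a quantifier cannot QR out of a relative clause to take scope in the matrix clause.
So *at most three drafts* cannot raise to a position above *several delegates*.

No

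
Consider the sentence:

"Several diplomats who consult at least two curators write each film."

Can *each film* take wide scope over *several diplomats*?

The RC *who consult at least two curators* is an island, but *each film* is not inside it — it is the matrix object, a clausemate of *several diplomats*.
Ordinary QR to a clause-peripheral position gives the wide-scope LF for the lower DP.
The sentence is scopally ambiguous between *several diplomats* > *each film* and *each film* > *several diplomats*.

Yes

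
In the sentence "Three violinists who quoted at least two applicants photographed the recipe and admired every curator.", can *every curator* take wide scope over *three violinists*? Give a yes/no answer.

The DP *every curator* is contained in one conjunct of the coordinate structure (*admired every curator*).
Coordinate structures are islands for non-across-the-board movement, QR included.
The inverse ordering *every curator* > *three violinists* is therefore underivable.

No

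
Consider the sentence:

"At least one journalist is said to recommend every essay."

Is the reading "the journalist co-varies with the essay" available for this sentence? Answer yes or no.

The paraphrase describes the scope ordering *every essay* > *at least one journalist*.
Raising constructions are monoclausal for scope purposes; *every essay* is not separated from *at least one journalist* by any island.
Ordinary QR to a clause-peripheral position gives the wide-scope LF for the lower DP.

Yes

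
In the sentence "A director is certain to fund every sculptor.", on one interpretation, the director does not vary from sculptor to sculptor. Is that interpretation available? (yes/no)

The paraphrase describes the scope ordering *a director* > *every sculptor*.
Nothing needs to raise for *a director* > *every sculptor*, so no island constraint is at stake.

Yes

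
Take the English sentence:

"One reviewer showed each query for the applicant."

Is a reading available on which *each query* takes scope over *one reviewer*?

Yes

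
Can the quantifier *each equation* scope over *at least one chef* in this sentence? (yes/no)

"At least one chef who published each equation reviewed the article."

No

Structurally, *each equation* is inside the relative clause *who published each equation*.
Quantifiers inside a relative clause are trapped there; the RC boundary blocks QR.
So *each equation* cannot raise to a position above *at least one chef*.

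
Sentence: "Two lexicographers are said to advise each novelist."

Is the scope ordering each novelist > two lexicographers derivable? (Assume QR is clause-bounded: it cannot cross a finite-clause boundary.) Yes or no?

Yes

Raising constructions are monoclausal for scope purposes; *each novelist* is not separated from *two lexicographers* by any island.
No island intervenes, so both surface and inverse scope are derivable.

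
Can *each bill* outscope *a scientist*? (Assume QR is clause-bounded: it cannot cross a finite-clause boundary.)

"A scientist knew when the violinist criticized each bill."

No

*each bill* is embedded in the embedded question *when the violinist criticized each bill*.
QR across an interrogative CP boundary is ruled out as a wh-island violation.
The inverse ordering *each bill* > *a scientist* is therefore underivable.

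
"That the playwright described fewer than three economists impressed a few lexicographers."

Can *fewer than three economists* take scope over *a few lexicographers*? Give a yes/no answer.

No

*fewer than three economists* occurs within the sentential subject *that the playwright described fewer than three economists*.
Clausal subjects are scope islands; QR from inside the subject into the matrix is barred.
So *fewer than three economists* cannot raise to a position above *a few lexicographers*.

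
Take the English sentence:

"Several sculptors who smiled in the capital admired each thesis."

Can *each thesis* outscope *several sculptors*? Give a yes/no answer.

*each thesis* is a matrix argument; only *several sculptors* is modified by the relative clause *who smiled in the capital*, so the RC island is irrelevant to the target quantifier.
Clause-internal QR can adjoin the lower DP above the subject, yielding the inverse reading.

Yes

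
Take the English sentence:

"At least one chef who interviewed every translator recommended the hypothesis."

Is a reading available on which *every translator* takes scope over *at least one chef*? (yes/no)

No

The target quantifier *every translator* is part of the relative clause *who interviewed every translator*.
A relative clause is a scope island — quantifier raising cannot cross its boundary.
The inverse ordering *every translator* > *at least one chef* is therefore underivable.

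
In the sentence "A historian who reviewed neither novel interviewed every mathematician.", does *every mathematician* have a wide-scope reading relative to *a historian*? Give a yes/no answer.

Yes

The relative clause *who reviewed neither novel* modifies *a historian*, but *every mathematician* is not inside that relative clause — it is an argument of the matrix verb.
No island intervenes, so both surface and inverse scope are derivable.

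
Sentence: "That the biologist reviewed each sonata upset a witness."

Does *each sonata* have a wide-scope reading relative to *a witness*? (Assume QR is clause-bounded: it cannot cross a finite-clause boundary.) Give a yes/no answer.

The DP *each sonata* is contained in the sentential subject *that the biologist reviewed each sonata*.
Sentential subjects are islands: a quantifier inside the subject clause cannot raise over the matrix predicate.
The ordering *each sonata* > *a witness* is therefore underivable.

No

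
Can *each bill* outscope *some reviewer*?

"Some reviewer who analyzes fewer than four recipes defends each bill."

Yes

*each bill* sits in the matrix clause, not in the relative clause on *some reviewer*.
QR within a single clause is free, so the lower quantifier may take scope over the higher one.
The sentence is scopally ambiguous between *some reviewer* > *each bill* and *each bill* > *some reviewer*.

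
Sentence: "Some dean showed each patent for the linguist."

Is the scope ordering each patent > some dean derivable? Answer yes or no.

Both DPs are arguments of the same predicate; there is no clause or island boundary between them.
Clause-internal QR can adjoin the lower DP above the subject, yielding the inverse reading.

Yes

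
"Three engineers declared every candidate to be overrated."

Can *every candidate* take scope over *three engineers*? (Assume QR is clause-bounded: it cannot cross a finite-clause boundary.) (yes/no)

Yes

*every candidate* is the subject of an ECM infinitive — the infinitival complement of an ECM verb is not a scope island, so *every candidate* can raise into the matrix clause.
Since no island is crossed, the inverse ordering is licensed alongside surface scope.
The sentence is scopally ambiguous between *three engineers* > *every candidate* and *every candidate* > *three engineers*.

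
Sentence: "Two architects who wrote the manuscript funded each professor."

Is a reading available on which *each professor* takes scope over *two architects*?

Yes

The relative clause *who wrote the manuscript* modifies *two architects*, but *each professor* is not inside that relative clause — it is an argument of the matrix verb.
Nothing blocks QR of the lower DP to a position above the higher one, so inverse scope is available.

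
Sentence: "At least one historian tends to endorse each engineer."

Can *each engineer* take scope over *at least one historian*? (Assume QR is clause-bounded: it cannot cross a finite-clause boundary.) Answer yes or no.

*each engineer* is the object of the infinitival complement of a raising predicate; raising infinitives are transparent for QR, so the two DPs are in effect clausemates.
With no island boundary between them, the object can take inverse scope over the subject via ordinary QR within the clause.
The sentence is scopally ambiguous between *at least one historian* > *each engineer* and *each engineer* > *at least one historian*.

Yes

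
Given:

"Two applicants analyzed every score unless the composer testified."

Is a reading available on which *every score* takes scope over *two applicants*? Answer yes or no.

Neither queried DP is inside the adjunct, so the adjunct-island constraint does not apply.
Nothing blocks QR of the lower DP to a position above the higher one, so inverse scope is available.
So *every score* > *two applicants* is among the available readings.

Yes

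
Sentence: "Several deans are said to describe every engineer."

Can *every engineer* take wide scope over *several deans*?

Yes

*every engineer* is inside a raising infinitive, which is transparent to QR (no CP barrier), so it behaves as a matrix argument.
Since no island is crossed, the inverse ordering is licensed alongside surface scope.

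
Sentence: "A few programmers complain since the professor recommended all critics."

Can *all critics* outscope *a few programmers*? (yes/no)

The DP *all critics* is contained in the adjunct clause *since the professor recommended all critics*.
Adjunct clauses are scope islands: a quantifier inside an adjunct cannot raise into the matrix clause.
The inverse ordering *all critics* > *a few programmers* is therefore underivable.

No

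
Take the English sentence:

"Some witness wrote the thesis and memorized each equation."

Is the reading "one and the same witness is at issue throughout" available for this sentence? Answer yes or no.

The described interpretation is the *some witness* > *each equation* scoping.
Nothing needs to raise for *some witness* > *each equation*, so no island constraint is at stake.

Yes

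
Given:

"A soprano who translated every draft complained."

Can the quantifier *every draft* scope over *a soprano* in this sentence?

No

*every draft* is embedded in the relative clause *who translated every draft*.
QR out of a relative clause is ruled out by the relative-clause island constraint.
So *every draft* cannot raise to a position above *a soprano*.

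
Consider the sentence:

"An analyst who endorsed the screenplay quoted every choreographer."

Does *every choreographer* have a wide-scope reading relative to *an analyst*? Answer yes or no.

*every choreographer* sits in the matrix clause, not in the relative clause on *an analyst*.
Ordinary QR to a clause-peripheral position gives the wide-scope LF for the lower DP.

Yes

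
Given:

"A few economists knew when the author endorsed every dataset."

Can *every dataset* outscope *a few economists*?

The DP *every dataset* is contained in the embedded question *when the author endorsed every dataset*.
Embedded questions are wh-islands: a quantifier inside an indirect question cannot QR into the matrix clause.
There is no licit LF on which *every dataset* c-commands *a few economists*.

No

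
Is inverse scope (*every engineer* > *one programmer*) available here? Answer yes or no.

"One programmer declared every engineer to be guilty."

This is an ECM construction: *every engineer* is the infinitival subject, Case-marked by the matrix verb, and the infinitive is transparent for QR.
QR within a single clause is free, so the lower quantifier may take scope over the higher one.
The sentence is scopally ambiguous between *one programmer* > *every engineer* and *every engineer* > *one programmer*.

Yes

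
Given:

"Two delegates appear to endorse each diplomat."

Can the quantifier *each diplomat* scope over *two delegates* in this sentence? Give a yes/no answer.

Yes

*each diplomat* is the object of the infinitival complement of a raising predicate; raising infinitives are transparent for QR, so the two DPs are in effect clausemates.
Since no island is crossed, the inverse ordering is licensed alongside surface scope.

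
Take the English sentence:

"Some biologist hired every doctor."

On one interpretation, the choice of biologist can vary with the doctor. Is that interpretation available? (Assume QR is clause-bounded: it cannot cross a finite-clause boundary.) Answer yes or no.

Yes

The paraphrase describes the scope ordering *every doctor* > *some biologist*.
*every doctor* and *some biologist* are in the same minimal clause.
Since no island is crossed, the inverse ordering is licensed alongside surface scope.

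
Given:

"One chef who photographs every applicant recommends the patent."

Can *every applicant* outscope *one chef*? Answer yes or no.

No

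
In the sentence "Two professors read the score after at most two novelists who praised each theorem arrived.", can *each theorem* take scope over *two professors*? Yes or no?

Structurally, *each theorem* is inside the relative clause *who praised each theorem*, which is itself inside the adjunct *after at most two novelists who praised each theorem arrived*.
Even if one barrier were somehow void, the other would still block QR.
So *each theorem* cannot raise high enough to outscope *two professors*; only the surface ordering *two professors* > *each theorem* is available.

No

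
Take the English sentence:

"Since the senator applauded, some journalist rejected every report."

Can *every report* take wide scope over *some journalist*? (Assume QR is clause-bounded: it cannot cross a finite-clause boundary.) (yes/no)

Yes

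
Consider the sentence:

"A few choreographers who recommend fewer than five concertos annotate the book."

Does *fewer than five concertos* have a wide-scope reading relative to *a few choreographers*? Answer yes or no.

*fewer than five concertos* occurs within the relative clause *who recommend fewer than five concertos*.
Relative clauses block scope extraction: QR cannot target a position outside the modified NP.
So *fewer than five concertos* cannot raise high enough to outscope *a few choreographers*; only the surface ordering *a few choreographers* > *fewer than five concertos* is available.

No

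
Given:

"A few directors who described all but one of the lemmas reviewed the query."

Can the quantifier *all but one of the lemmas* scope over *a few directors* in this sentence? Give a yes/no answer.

No

Structurally, *all but one of the lemmas* is inside the relative clause *who described all but one of the lemmas*.
Relative clauses block scope extraction: QR cannot target a position outside the modified NP.
So *all but one of the lemmas* cannot raise to a position above *a few directors*.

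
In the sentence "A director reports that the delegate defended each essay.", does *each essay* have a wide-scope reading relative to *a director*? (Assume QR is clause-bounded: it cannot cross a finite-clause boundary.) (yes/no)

*each essay* occurs within the finite complement clause *that the delegate defended each essay*.
QR is clause-bounded, so the finite complement is a scope island for the embedded quantifier.
So *each essay* cannot raise high enough to outscope *a director*; only the surface ordering *a director* > *each essay* is available.

No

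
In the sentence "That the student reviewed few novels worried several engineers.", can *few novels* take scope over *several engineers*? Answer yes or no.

Structurally, *few novels* is inside the sentential subject *that the student reviewed few novels*.
Clausal subjects are scope islands; QR from inside the subject into the matrix is barred.
*few novels* > *several engineers* would require crossing that boundary, which is illicit.

No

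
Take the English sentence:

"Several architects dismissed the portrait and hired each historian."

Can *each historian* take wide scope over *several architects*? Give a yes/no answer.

No

*each historian* occurs within one conjunct of the coordinate structure (*hired each historian*).
The Coordinate Structure Constraint blocks movement (including QR) out of a single conjunct.
There is no licit LF on which *each historian* c-commands *several architects*.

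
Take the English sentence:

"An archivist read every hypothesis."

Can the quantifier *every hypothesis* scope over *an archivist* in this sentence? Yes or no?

*every hypothesis* is the matrix object and *an archivist* the matrix subject; the two are clausemates.
Ordinary QR to a clause-peripheral position gives the wide-scope LF for the lower DP.

Yes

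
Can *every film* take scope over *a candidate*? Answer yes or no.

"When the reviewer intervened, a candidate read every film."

Yes

The adjunct island is irrelevant here — *every film* and *a candidate* are both in the matrix clause.
QR within a single clause is free, so the lower quantifier may take scope over the higher one.
So *every film* > *a candidate* is among the available readings.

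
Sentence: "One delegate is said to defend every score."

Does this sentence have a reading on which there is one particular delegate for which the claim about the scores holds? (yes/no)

The described interpretation is the *one delegate* > *every score* scoping.
That is the surface-scope ordering, which is always one of the available readings — island constraints only ever restrict inverse scope.

Yes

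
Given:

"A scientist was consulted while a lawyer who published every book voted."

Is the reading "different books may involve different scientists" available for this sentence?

The paraphrase describes the scope ordering *every book* > *a scientist*.
The DP *every book* is contained in the relative clause *who published every book*, which is itself inside the adjunct *while a lawyer who published every book voted*.
Two island boundaries intervene — the relative clause and the adjunct. Either alone would block QR.
So *every book* cannot raise to a position above *a scientist*.
(Only the surface reading survives: one fixed scientist with respect to all the relevant books.)

No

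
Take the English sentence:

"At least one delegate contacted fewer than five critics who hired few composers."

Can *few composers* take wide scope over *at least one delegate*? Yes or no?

Structurally, *few composers* is inside the relative clause *who hired few composers* modifying *fewer than five critics*.
Quantifiers inside a relative clause are trapped there; the RC boundary blocks QR.
So *few composers* cannot raise to a position above *at least one delegate*.

No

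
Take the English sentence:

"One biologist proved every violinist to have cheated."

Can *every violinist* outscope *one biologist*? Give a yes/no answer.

Yes

*every violinist* is an ECM subject; ECM complements are not islands, and the embedded quantifier may take matrix scope.
No island intervenes, so both surface and inverse scope are derivable.
Both orderings are possible: *one biologist* > *every violinist* and *every violinist* > *one biologist*.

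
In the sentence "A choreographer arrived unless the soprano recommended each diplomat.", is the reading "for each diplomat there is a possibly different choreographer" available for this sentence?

The described interpretation is the *each diplomat* > *a choreographer* scoping.
*each diplomat* sits inside the adjunct clause *unless the soprano recommended each diplomat*.
Adverbial clauses are not L-marked, so they are barriers for QR — the quantifier cannot escape the adjunct.
The inverse ordering *each diplomat* > *a choreographer* is therefore underivable.
(Only the surface reading survives: one fixed choreographer with respect to all the relevant diplomats.)

No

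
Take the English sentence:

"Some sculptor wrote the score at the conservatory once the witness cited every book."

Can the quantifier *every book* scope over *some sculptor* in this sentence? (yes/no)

No

*every book* is embedded in the adjunct clause *once the witness cited every book*.
Adverbial clauses are not L-marked, so they are barriers for QR — the quantifier cannot escape the adjunct.
So the wide-scope reading for *every book* is blocked.
(Only the surface reading survives: one fixed sculptor with respect to all the relevant books.)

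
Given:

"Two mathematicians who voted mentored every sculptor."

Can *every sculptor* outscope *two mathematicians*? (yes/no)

Yes

Although the sentence contains a relative clause (*who voted*), *every sculptor* is outside it, in the matrix VP.
No island intervenes, so both surface and inverse scope are derivable.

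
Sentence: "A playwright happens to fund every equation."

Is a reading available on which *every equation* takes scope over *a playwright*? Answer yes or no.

*every equation* is inside a raising infinitive, which is transparent to QR (no CP barrier), so it behaves as a matrix argument.
With no island boundary between them, the object can take inverse scope over the subject via ordinary QR within the clause.

Yes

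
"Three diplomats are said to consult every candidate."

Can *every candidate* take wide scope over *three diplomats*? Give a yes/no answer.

Yes

Raising constructions are monoclausal for scope purposes; *every candidate* is not separated from *three diplomats* by any island.
With no island boundary between them, the object can take inverse scope over the subject via ordinary QR within the clause.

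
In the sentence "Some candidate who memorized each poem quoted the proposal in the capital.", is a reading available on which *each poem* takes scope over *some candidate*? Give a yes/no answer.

*each poem* sits inside the relative clause *who memorized each poem*.
QR out of a relative clause is ruled out by the relative-clause island constraint.
So *each poem* cannot raise to a position above *some candidate*.

No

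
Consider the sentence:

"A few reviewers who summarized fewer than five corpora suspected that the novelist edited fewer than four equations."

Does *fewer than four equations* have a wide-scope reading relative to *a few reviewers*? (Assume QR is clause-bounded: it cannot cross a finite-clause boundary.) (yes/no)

No

*fewer than four equations* sits inside the finite complement clause *that the novelist edited fewer than four equations*.
Given the clause-boundedness assumption, QR cannot cross the finite CP into the matrix.
Hence only narrow scope for *fewer than four equations* (under *a few reviewers*) survives.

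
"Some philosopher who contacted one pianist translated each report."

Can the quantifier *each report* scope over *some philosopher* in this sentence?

Yes

Although the sentence contains a relative clause (*who contacted one pianist*), *each report* is outside it, in the matrix VP.
Since no island is crossed, the inverse ordering is licensed alongside surface scope.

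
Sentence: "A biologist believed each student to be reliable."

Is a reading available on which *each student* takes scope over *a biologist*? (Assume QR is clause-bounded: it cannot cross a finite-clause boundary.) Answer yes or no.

Yes

This is an ECM construction: *each student* is the infinitival subject, Case-marked by the matrix verb, and the infinitive is transparent for QR.
No island intervenes, so both surface and inverse scope are derivable.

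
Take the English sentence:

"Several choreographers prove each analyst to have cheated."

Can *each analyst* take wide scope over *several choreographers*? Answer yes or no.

Yes

The ECM infinitive is scope-transparent — *each analyst* is free to raise above *several choreographers*.
With no island boundary between them, the object can take inverse scope over the subject via ordinary QR within the clause.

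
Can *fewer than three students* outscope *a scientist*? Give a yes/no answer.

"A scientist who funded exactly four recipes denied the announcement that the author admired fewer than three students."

No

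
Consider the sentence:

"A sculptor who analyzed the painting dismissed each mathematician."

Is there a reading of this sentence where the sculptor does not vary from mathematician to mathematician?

The paraphrase describes the scope ordering *a sculptor* > *each mathematician*.
Surface scope (*a sculptor* > *each mathematician*) is always derivable; islands only block QR, not in-situ interpretation.

Yes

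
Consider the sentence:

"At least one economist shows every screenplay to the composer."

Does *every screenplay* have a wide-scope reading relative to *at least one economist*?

*at least one economist* and *every screenplay* are co-arguments of the matrix verb, with nothing but a clause-internal boundary between them.
Since no island is crossed, the inverse ordering is licensed alongside surface scope.

Yes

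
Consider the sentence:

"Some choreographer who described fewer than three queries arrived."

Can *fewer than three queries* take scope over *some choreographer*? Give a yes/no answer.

No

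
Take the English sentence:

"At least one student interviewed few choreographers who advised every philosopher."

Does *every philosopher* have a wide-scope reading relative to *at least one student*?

Structurally, *every philosopher* is inside the relative clause *who advised every philosopher* modifying *few choreographers*.
The relative clause forms an island for QR, so the quantifier is confined to the head noun's restrictor.
There is no licit LF on which *every philosopher* c-commands *at least one student*.

No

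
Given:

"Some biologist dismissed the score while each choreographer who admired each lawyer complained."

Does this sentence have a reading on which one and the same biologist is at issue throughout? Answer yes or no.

The described interpretation is the *some biologist* > *each lawyer* scoping.
That is the surface-scope ordering, which is always one of the available readings — island constraints only ever restrict inverse scope.

Yes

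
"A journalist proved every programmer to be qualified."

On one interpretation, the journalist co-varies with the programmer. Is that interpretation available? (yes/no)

This is the *every programmer* > *a journalist* reading.
*every programmer* is an ECM subject; ECM complements are not islands, and the embedded quantifier may take matrix scope.
Clause-internal QR can adjoin the lower DP above the subject, yielding the inverse reading.

Yes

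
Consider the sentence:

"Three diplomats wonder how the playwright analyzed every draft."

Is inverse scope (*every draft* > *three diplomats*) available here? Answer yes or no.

No

*every draft* sits inside the embedded question *how the playwright analyzed every draft*.
Embedded questions are wh-islands: a quantifier inside an indirect question cannot QR into the matrix clause.
*every draft* > *three diplomats* would require crossing that boundary, which is illicit.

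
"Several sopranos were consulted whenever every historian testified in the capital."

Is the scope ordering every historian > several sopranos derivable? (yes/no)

No

*every historian* is embedded in the adjunct clause *whenever every historian testified in the capital*.
Adjuncts are opaque for quantifier raising; a quantifier in an adjunct stays inside it.
Hence only narrow scope for *every historian* (under *several sopranos*) survives.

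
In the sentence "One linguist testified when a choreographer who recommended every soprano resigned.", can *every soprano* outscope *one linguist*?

No

The DP *every soprano* is contained in the relative clause *who recommended every soprano*, which is itself inside the adjunct *when a choreographer who recommended every soprano resigned*.
The quantifier would have to escape first the RC and then the adjunct — two independent island violations.
So *every soprano* cannot raise to a position above *one linguist*.
(Only the surface reading survives: one fixed linguist with respect to all the relevant sopranos.)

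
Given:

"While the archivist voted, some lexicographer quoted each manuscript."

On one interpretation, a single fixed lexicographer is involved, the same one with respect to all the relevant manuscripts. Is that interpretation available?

That reading corresponds to *some lexicographer* > *each manuscript*.
Nothing needs to raise for *some lexicographer* > *each manuscript*, so no island constraint is at stake.

Yes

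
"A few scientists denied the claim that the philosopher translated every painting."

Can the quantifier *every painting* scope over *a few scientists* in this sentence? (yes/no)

No

Structurally, *every painting* is inside the complex NP *the claim that the philosopher translated every painting*.
Since the clause is the complement of a nominal head, the CNPC blocks scope extraction.
So the wide-scope reading for *every painting* is blocked.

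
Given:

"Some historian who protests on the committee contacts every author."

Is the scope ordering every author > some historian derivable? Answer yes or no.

The RC *who protests on the committee* is an island, but *every author* is not inside it — it is the matrix object, a clausemate of *some historian*.
Clause-internal QR can adjoin the lower DP above the subject, yielding the inverse reading.

Yes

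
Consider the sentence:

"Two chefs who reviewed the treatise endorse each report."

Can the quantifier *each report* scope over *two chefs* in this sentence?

*each report* is a matrix argument; only *two chefs* is modified by the relative clause *who reviewed the treatise*, so the RC island is irrelevant to the target quantifier.
No island intervenes, so both surface and inverse scope are derivable.

Yes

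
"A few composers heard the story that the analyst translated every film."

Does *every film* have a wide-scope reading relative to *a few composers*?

No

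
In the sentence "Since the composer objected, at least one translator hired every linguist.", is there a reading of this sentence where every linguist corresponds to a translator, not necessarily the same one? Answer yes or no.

The paraphrase describes the scope ordering *every linguist* > *at least one translator*.
Neither queried DP is inside the adjunct, so the adjunct-island constraint does not apply.
Clause-internal QR can adjoin the lower DP above the subject, yielding the inverse reading.
So *every linguist* > *at least one translator* is among the available readings.

Yes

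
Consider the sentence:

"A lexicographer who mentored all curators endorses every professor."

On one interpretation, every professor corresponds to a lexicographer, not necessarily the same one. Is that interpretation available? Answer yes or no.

The paraphrase describes the scope ordering *every professor* > *a lexicographer*.
Although the sentence contains a relative clause (*who mentored all curators*), *every professor* is outside it, in the matrix VP.
QR within a single clause is free, so the lower quantifier may take scope over the higher one.
So *every professor* > *a lexicographer* is among the available readings.

Yes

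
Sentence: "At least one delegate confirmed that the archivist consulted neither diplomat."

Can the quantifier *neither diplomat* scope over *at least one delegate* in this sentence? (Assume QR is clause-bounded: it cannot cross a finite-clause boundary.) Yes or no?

*neither diplomat* sits inside the finite complement clause *that the archivist consulted neither diplomat*.
Finite CP is the ceiling for QR here, by assumption.
Hence only narrow scope for *neither diplomat* (under *at least one delegate*) survives.

No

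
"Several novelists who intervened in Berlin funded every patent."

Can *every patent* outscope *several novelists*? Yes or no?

The relative clause *who intervened in Berlin* modifies *several novelists*, but *every patent* is not inside that relative clause — it is an argument of the matrix verb.
Ordinary QR to a clause-peripheral position gives the wide-scope LF for the lower DP.

Yes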